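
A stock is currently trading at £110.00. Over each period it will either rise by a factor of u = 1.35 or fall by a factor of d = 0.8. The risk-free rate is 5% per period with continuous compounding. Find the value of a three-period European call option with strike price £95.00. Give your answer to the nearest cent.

£33.57

Risk-neutral probability p = (e^0.05 − 0.8)/(1.35 − 0.8) = 0.2513/0.5500 = 0.4569
Terminal stock prices: S_uuu = 270.6, S_uud = 160.4, S_udd = 95.04, S_ddd = 56.32
Terminal payoffs (S − K): max(175.6, 0) = 175.6, max(65.38, 0) = 65.38, max(0.04, 0) = 0.04, max(-38.68, 0) = 0
Node uu (S = 200.5): V_uu = e^(−0.05)·[0.4569·175.6413 + 0.5431·65.3800] = 110.1082
Node ud (S = 118.8): V_ud = e^(−0.05)·[0.4569·65.3800 + 0.5431·0.0400] = 28.4332
Node dd (S = 70.4): V_dd = e^(−0.05)·[0.4569·0.0400 + 0.5431·0.0000] = 0.0174
Node u (S = 148.5): V_u = e^(−0.05)·[0.4569·110.1082 + 0.5431·28.4332] = 62.5404
Node d (S = 88): V_d = e^(−0.05)·[0.4569·28.4332 + 0.5431·0.0174] = 12.3654
Node 0 (S = 110): V_0 = e^(−0.05)·[0.4569·62.5404 + 0.5431·12.3654] = 33.5671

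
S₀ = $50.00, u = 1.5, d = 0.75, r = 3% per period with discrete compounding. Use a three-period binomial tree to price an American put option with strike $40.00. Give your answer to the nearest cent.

$4.40

Risk-neutral probability p = (1 + 0.03 − 0.75)/(1.5 − 0.75) = 0.2800/0.7500 = 0.3733
Terminal stock prices: S_uuu = 168.8, S_uud = 84.38, S_udd = 42.19, S_ddd = 21.09
Terminal payoffs (K − S): max(-128.8, 0) = 0, max(-44.38, 0) = 0, max(-2.188, 0) = 0, max(18.91, 0) = 18.91
Node uu (S = 112.5): continuation = 1/1.03·[0.3733·0.0000 + 0.6267·0.0000] = 0.0000; exercise value = 0.0000 ≤ continuation, so V_uu = 0.0000
Node ud (S = 56.25): continuation = 1/1.03·[0.3733·0.0000 + 0.6267·0.0000] = 0.0000; exercise value = 0.0000 ≤ continuation, so V_ud = 0.0000
Node dd (S = 28.12): continuation = 1/1.03·[0.3733·0.0000 + 0.6267·18.9062] = 11.5028; exercise value = 11.8750 > continuation, so V_dd = 11.8750 (exercise)
Node u (S = 75): continuation = 1/1.03·[0.3733·0.0000 + 0.6267·0.0000] = 0.0000; exercise value = 0.0000 ≤ continuation, so V_u = 0.0000
Node d (S = 37.5): continuation = 1/1.03·[0.3733·0.0000 + 0.6267·11.8750] = 7.2249; exercise value = 2.5000 ≤ continuation, so V_d = 7.2249
Node 0 (S = 50): continuation = 1/1.03·[0.3733·0.0000 + 0.6267·7.2249] = 4.3957; exercise value = 0.0000 ≤ continuation, so V_0 = 4.3957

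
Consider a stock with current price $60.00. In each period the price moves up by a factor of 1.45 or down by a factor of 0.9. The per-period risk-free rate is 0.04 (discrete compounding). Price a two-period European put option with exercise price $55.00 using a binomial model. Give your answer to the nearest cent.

$3.29

Risk-neutral probability p = (1 + 0.04 − 0.9)/(1.45 − 0.9) = 0.1400/0.5500 = 0.2545
Terminal stock prices: S_uu = 126.2, S_ud = 78.3, S_dd = 48.6
Terminal payoffs (K − S): max(-71.15, 0) = 0, max(-23.3, 0) = 0, max(6.4, 0) = 6.4
Node u (S = 87): V_u = 1/1.04·[0.2545·0.0000 + 0.7455·0.0000] = 0.0000
Node d (S = 54): V_d = 1/1.04·[0.2545·0.0000 + 0.7455·6.4000] = 4.5874
Node 0 (S = 60): V_0 = 1/1.04·[0.2545·0.0000 + 0.7455·4.5874] = 3.2882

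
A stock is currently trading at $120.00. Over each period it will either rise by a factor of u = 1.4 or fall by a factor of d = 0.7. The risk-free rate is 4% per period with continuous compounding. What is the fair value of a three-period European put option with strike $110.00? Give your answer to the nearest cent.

$17.69

Risk-neutral probability p = (e^0.04 − 0.7)/(1.4 − 0.7) = 0.3408/0.7000 = 0.4869
Terminal stock prices: S_uuu = 329.3, S_uud = 164.6, S_udd = 82.32, S_ddd = 41.16
Terminal payoffs (K − S): max(-219.3, 0) = 0, max(-54.64, 0) = 0, max(27.68, 0) = 27.68, max(68.84, 0) = 68.84
Node uu (S = 235.2): V_uu = e^(−0.04)·[0.4869·0.0000 + 0.5131·0.0000] = 0.0000
Node ud (S = 117.6): V_ud = e^(−0.04)·[0.4869·0.0000 + 0.5131·27.6800] = 13.6464
Node dd (S = 58.8): V_dd = e^(−0.04)·[0.4869·27.6800 + 0.5131·68.8400] = 46.8868
Node u (S = 168): V_u = e^(−0.04)·[0.4869·0.0000 + 0.5131·13.6464] = 6.7278
Node d (S = 84): V_d = e^(−0.04)·[0.4869·13.6464 + 0.5131·46.8868] = 29.4991
Node 0 (S = 120): V_0 = e^(−0.04)·[0.4869·6.7278 + 0.5131·29.4991] = 17.6904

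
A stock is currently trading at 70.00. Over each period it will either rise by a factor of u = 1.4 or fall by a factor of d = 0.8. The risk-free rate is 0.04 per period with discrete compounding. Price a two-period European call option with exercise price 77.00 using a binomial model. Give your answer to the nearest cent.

Risk-neutral probability p = (1 + 0.04 − 0.8)/(1.4 − 0.8) = 0.2400/0.6000 = 0.4000
Terminal stock prices: S_uu = 137.2, S_ud = 78.4, S_dd = 44.8
Terminal payoffs (S − K): max(60.2, 0) = 60.2, max(1.4, 0) = 1.4, max(-32.2, 0) = 0
Node u (S = 98): V_u = 1/1.04·[0.4000·60.2000 + 0.6000·1.4000] = 23.9615
Node d (S = 56): V_d = 1/1.04·[0.4000·1.4000 + 0.6000·0.0000] = 0.5385
Node 0 (S = 70): V_0 = 1/1.04·[0.4000·23.9615 + 0.6000·0.5385] = 9.5266

9.53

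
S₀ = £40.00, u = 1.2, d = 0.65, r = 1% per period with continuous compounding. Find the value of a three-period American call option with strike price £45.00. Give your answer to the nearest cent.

£6.57

Risk-neutral probability p = (e^0.01 − 0.65)/(1.2 − 0.65) = 0.3601/0.5500 = 0.6546
Terminal stock prices: S_uuu = 69.12, S_uud = 37.44, S_udd = 20.28, S_ddd = 10.98
Terminal payoffs (S − K): max(24.12, 0) = 24.12, max(-7.56, 0) = 0, max(-24.72, 0) = 0, max(-34.02, 0) = 0
Node uu (S = 57.6): continuation = e^(−0.01)·[0.6546·24.1200 + 0.3454·0.0000] = 15.6327; exercise value = 12.6000 ≤ continuation, so V_uu = 15.6327
Node ud (S = 31.2): continuation = e^(−0.01)·[0.6546·0.0000 + 0.3454·0.0000] = 0.0000; exercise value = 0.0000 ≤ continuation, so V_ud = 0.0000
Node dd (S = 16.9): continuation = e^(−0.01)·[0.6546·0.0000 + 0.3454·0.0000] = 0.0000; exercise value = 0.0000 ≤ continuation, so V_dd = 0.0000
Node u (S = 48): continuation = e^(−0.01)·[0.6546·15.6327 + 0.3454·0.0000] = 10.1319; exercise value = 3.0000 ≤ continuation, so V_u = 10.1319
Node d (S = 26): continuation = e^(−0.01)·[0.6546·0.0000 + 0.3454·0.0000] = 0.0000; exercise value = 0.0000 ≤ continuation, so V_d = 0.0000
Node 0 (S = 40): continuation = e^(−0.01)·[0.6546·10.1319 + 0.3454·0.0000] = 6.5667; exercise value = 0.0000 ≤ continuation, so V_0 = 6.5667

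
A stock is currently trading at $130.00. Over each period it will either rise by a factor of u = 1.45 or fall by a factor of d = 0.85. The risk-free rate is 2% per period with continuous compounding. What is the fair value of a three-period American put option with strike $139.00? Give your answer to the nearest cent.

$22.99

Risk-neutral probability p = (e^0.02 − 0.85)/(1.45 − 0.85) = 0.1702/0.6000 = 0.2837
Terminal stock prices: S_uuu = 396.3, S_uud = 232.3, S_udd = 136.2, S_ddd = 79.84
Terminal payoffs (K − S): max(-257.3, 0) = 0, max(-93.33, 0) = 0, max(2.809, 0) = 2.809, max(59.16, 0) = 59.16
Node uu (S = 273.3): continuation = e^(−0.02)·[0.2837·0.0000 + 0.7163·0.0000] = 0.0000; exercise value = 0.0000 ≤ continuation, so V_uu = 0.0000
Node ud (S = 160.2): continuation = e^(−0.02)·[0.2837·0.0000 + 0.7163·2.8088] = 1.9722; exercise value = 0.0000 ≤ continuation, so V_ud = 1.9722
Node dd (S = 93.92): continuation = e^(−0.02)·[0.2837·2.8088 + 0.7163·59.1638] = 42.3226; exercise value = 45.0750 > continuation, so V_dd = 45.0750 (exercise)
Node u (S = 188.5): continuation = e^(−0.02)·[0.2837·0.0000 + 0.7163·1.9722] = 1.3847; exercise value = 0.0000 ≤ continuation, so V_u = 1.3847
Node d (S = 110.5): continuation = e^(−0.02)·[0.2837·1.9722 + 0.7163·45.0750] = 32.1976; exercise value = 28.5000 ≤ continuation, so V_d = 32.1976
Node 0 (S = 130): continuation = e^(−0.02)·[0.2837·1.3847 + 0.7163·32.1976] = 22.9925; exercise value = 9.0000 ≤ continuation, so V_0 = 22.9925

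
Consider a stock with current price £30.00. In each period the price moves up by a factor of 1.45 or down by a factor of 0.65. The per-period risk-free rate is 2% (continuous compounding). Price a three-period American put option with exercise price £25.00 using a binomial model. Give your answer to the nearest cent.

Risk-neutral probability p = (e^0.02 − 0.65)/(1.45 − 0.65) = 0.3702/0.8000 = 0.4628
Terminal stock prices: S_uuu = 91.46, S_uud = 41, S_udd = 18.38, S_ddd = 8.239
Terminal payoffs (K − S): max(-66.46, 0) = 0, max(-16, 0) = 0, max(6.621, 0) = 6.621, max(16.76, 0) = 16.76
Node uu (S = 63.08): continuation = e^(−0.02)·[0.4628·0.0000 + 0.5372·0.0000] = 0.0000; exercise value = 0.0000 ≤ continuation, so V_uu = 0.0000
Node ud (S = 28.28): continuation = e^(−0.02)·[0.4628·0.0000 + 0.5372·6.6212] = 3.4868; exercise value = 0.0000 ≤ continuation, so V_ud = 3.4868
Node dd (S = 12.68): continuation = e^(−0.02)·[0.4628·6.6212 + 0.5372·16.7613] = 11.8300; exercise value = 12.3250 > continuation, so V_dd = 12.3250 (exercise)
Node u (S = 43.5): continuation = e^(−0.02)·[0.4628·0.0000 + 0.5372·3.4868] = 1.8362; exercise value = 0.0000 ≤ continuation, so V_u = 1.8362
Node d (S = 19.5): continuation = e^(−0.02)·[0.4628·3.4868 + 0.5372·12.3250] = 8.0720; exercise value = 5.5000 ≤ continuation, so V_d = 8.0720
Node 0 (S = 30): continuation = e^(−0.02)·[0.4628·1.8362 + 0.5372·8.0720] = 5.0837; exercise value = 0.0000 ≤ continuation, so V_0 = 5.0837

£5.08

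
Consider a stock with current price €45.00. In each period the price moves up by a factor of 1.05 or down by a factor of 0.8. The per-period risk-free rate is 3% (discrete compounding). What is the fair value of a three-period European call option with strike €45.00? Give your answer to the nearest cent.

Risk-neutral probability p = (1 + 0.03 − 0.8)/(1.05 − 0.8) = 0.2300/0.2500 = 0.9200
Terminal stock prices: S_uuu = 52.09, S_uud = 39.69, S_udd = 30.24, S_ddd = 23.04
Terminal payoffs (S − K): max(7.093, 0) = 7.093, max(-5.31, 0) = 0, max(-14.76, 0) = 0, max(-21.96, 0) = 0
Node uu (S = 49.61): V_uu = 1/1.03·[0.9200·7.0931 + 0.0800·0.0000] = 6.3356
Node ud (S = 37.8): V_ud = 1/1.03·[0.9200·0.0000 + 0.0800·0.0000] = 0.0000
Node dd (S = 28.8): V_dd = 1/1.03·[0.9200·0.0000 + 0.0800·0.0000] = 0.0000
Node u (S = 47.25): V_u = 1/1.03·[0.9200·6.3356 + 0.0800·0.0000] = 5.6590
Node d (S = 36): V_d = 1/1.03·[0.9200·0.0000 + 0.0800·0.0000] = 0.0000
Node 0 (S = 45): V_0 = 1/1.03·[0.9200·5.6590 + 0.0800·0.0000] = 5.0546

€5.05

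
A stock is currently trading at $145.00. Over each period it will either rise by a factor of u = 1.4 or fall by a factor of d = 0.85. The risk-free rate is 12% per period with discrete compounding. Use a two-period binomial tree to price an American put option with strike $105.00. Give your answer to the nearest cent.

Risk-neutral probability p = (1 + 0.12 − 0.85)/(1.4 − 0.85) = 0.2700/0.5500 = 0.4909
Terminal stock prices: S_uu = 284.2, S_ud = 172.5, S_dd = 104.8
Terminal payoffs (K − S): max(-179.2, 0) = 0, max(-67.55, 0) = 0, max(0.2375, 0) = 0.2375
Node u (S = 203): continuation = 1/1.12·[0.4909·0.0000 + 0.5091·0.0000] = 0.0000; exercise value = 0.0000 ≤ continuation, so V_u = 0.0000
Node d (S = 123.2): continuation = 1/1.12·[0.4909·0.0000 + 0.5091·0.2375] = 0.1080; exercise value = 0.0000 ≤ continuation, so V_d = 0.1080
Node 0 (S = 145): continuation = 1/1.12·[0.4909·0.0000 + 0.5091·0.1080] = 0.0491; exercise value = 0.0000 ≤ continuation, so V_0 = 0.0491

$0.05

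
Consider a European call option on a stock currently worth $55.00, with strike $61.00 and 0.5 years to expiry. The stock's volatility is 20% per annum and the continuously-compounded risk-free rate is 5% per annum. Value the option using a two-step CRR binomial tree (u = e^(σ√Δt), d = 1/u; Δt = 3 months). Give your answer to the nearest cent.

CRR parameters: u = e^(σ√Δt) = e^(0.2·√0.25) = 1.1052, d = 1/u = 0.9048
Per-period rate: rΔt = 0.05·0.25 = 0.0125, so R = e^0.0125 = 1.0126
Risk-neutral probability p = (e^0.0125 − 0.9048)/(1.1052 − 0.9048) = 0.1077/0.2003 = 0.5378
Terminal stock prices: S_uu = 67.18, S_ud = 55, S_dd = 45.03
Terminal payoffs (S − K): max(6.177, 0) = 6.177, max(-6, 0) = 0, max(-15.97, 0) = 0
Node u (S = 60.78): V_u = e^(−0.0125)·[0.5378·6.1772 + 0.4622·0.0000] = 3.2809
Node d (S = 49.77): V_d = e^(−0.0125)·[0.5378·0.0000 + 0.4622·0.0000] = 0.0000
Node 0 (S = 55): V_0 = e^(−0.0125)·[0.5378·3.2809 + 0.4622·0.0000] = 1.7426

$1.74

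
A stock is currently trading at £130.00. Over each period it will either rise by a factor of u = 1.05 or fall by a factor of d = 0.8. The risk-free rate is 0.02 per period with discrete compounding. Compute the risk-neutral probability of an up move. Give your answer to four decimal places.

p = 0.8800

Risk-neutral probability p = (1 + 0.02 − 0.8)/(1.05 − 0.8) = 0.2200/0.2500 = 0.8800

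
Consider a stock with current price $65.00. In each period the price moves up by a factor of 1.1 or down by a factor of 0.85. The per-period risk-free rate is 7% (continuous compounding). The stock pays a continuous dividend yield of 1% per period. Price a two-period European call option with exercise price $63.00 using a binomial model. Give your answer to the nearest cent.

Per-period risk-free factor R = e^0.07 = 1.0725; dividend-adjusted growth = e^(0.07−0.01) = 1.0618.
Risk-neutral probability p = (1.0618 − 0.85)/(1.1 − 0.85) = 0.2118/0.2500 = 0.8473
Terminal stock prices: S_uu = 78.65, S_ud = 60.77, S_dd = 46.96
Terminal payoffs (S − K): max(15.65, 0) = 15.65, max(-2.225, 0) = 0, max(-16.04, 0) = 0
Node u (S = 71.5): V_u = e^(−0.07)·[0.8473·15.6500 + 0.1527·0.0000] = 12.3644
Node d (S = 55.25): V_d = e^(−0.07)·[0.8473·0.0000 + 0.1527·0.0000] = 0.0000
Node 0 (S = 65): V_0 = e^(−0.07)·[0.8473·12.3644 + 0.1527·0.0000] = 9.7687

$9.77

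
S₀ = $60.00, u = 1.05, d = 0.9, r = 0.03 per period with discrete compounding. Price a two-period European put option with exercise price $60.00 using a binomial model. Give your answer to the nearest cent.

$0.91

Risk-neutral probability p = (1 + 0.03 − 0.9)/(1.05 − 0.9) = 0.1300/0.1500 = 0.8667
Terminal stock prices: S_uu = 66.15, S_ud = 56.7, S_dd = 48.6
Terminal payoffs (K − S): max(-6.15, 0) = 0, max(3.3, 0) = 3.3, max(11.4, 0) = 11.4
Node u (S = 63): V_u = 1/1.03·[0.8667·0.0000 + 0.1333·3.3000] = 0.4272
Node d (S = 54): V_d = 1/1.03·[0.8667·3.3000 + 0.1333·11.4000] = 4.2524
Node 0 (S = 60): V_0 = 1/1.03·[0.8667·0.4272 + 0.1333·4.2524] = 0.9099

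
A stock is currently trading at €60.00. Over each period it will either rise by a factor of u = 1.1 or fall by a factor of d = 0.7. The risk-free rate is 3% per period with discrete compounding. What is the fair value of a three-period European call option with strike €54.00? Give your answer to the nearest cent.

€13.29

Risk-neutral probability p = (1 + 0.03 − 0.7)/(1.1 − 0.7) = 0.3300/0.4000 = 0.8250
Terminal stock prices: S_uuu = 79.86, S_uud = 50.82, S_udd = 32.34, S_ddd = 20.58
Terminal payoffs (S − K): max(25.86, 0) = 25.86, max(-3.18, 0) = 0, max(-21.66, 0) = 0, max(-33.42, 0) = 0
Node uu (S = 72.6): V_uu = 1/1.03·[0.8250·25.8600 + 0.1750·0.0000] = 20.7131
Node ud (S = 46.2): V_ud = 1/1.03·[0.8250·0.0000 + 0.1750·0.0000] = 0.0000
Node dd (S = 29.4): V_dd = 1/1.03·[0.8250·0.0000 + 0.1750·0.0000] = 0.0000
Node u (S = 66): V_u = 1/1.03·[0.8250·20.7131 + 0.1750·0.0000] = 16.5906
Node d (S = 42): V_d = 1/1.03·[0.8250·0.0000 + 0.1750·0.0000] = 0.0000
Node 0 (S = 60): V_0 = 1/1.03·[0.8250·16.5906 + 0.1750·0.0000] = 13.2886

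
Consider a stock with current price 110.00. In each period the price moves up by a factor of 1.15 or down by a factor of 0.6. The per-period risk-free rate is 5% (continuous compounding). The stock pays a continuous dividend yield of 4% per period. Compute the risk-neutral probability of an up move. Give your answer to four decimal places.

p = 0.7455

Per-period risk-free factor R = e^0.05 = 1.0513; dividend-adjusted growth = e^(0.05−0.04) = 1.0101.
Risk-neutral probability p = (1.0101 − 0.6)/(1.15 − 0.6) = 0.4101/0.5500 = 0.7455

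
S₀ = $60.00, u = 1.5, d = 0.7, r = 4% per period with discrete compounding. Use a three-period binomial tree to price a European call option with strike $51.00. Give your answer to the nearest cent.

$22.39

Risk-neutral probability p = (1 + 0.04 − 0.7)/(1.5 − 0.7) = 0.3400/0.8000 = 0.4250
Terminal stock prices: S_uuu = 202.5, S_uud = 94.5, S_udd = 44.1, S_ddd = 20.58
Terminal payoffs (S − K): max(151.5, 0) = 151.5, max(43.5, 0) = 43.5, max(-6.9, 0) = 0, max(-30.42, 0) = 0
Node uu (S = 135): V_uu = 1/1.04·[0.4250·151.5000 + 0.5750·43.5000] = 85.9615
Node ud (S = 63): V_ud = 1/1.04·[0.4250·43.5000 + 0.5750·0.0000] = 17.7764
Node dd (S = 29.4): V_dd = 1/1.04·[0.4250·0.0000 + 0.5750·0.0000] = 0.0000
Node u (S = 90): V_u = 1/1.04·[0.4250·85.9615 + 0.5750·17.7764] = 44.9568
Node d (S = 42): V_d = 1/1.04·[0.4250·17.7764 + 0.5750·0.0000] = 7.2644
Node 0 (S = 60): V_0 = 1/1.04·[0.4250·44.9568 + 0.5750·7.2644] = 22.3882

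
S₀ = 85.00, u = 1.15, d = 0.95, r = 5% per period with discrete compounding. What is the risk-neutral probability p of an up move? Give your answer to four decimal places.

Risk-neutral probability p = (1 + 0.05 − 0.95)/(1.15 − 0.95) = 0.1000/0.2000 = 0.5000

p = 0.5000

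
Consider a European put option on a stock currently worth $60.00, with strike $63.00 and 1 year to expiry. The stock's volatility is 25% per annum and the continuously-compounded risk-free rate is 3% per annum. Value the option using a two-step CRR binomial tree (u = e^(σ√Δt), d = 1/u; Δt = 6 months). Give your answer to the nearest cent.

$6.55

CRR parameters: u = e^(σ√Δt) = e^(0.25·√0.5) = 1.1934, d = 1/u = 0.8380
Per-period rate: rΔt = 0.03·0.5 = 0.015, so R = e^0.015 = 1.0151
Risk-neutral probability p = (e^0.015 − 0.8380)/(1.1934 − 0.8380) = 0.1771/0.3554 = 0.4984
Terminal stock prices: S_uu = 85.45, S_ud = 60, S_dd = 42.13
Terminal payoffs (K − S): max(-22.45, 0) = 0, max(3, 0) = 3, max(20.87, 0) = 20.87
Node u (S = 71.6): V_u = e^(−0.015)·[0.4984·0.0000 + 0.5016·3.0000] = 1.4823
Node d (S = 50.28): V_d = e^(−0.015)·[0.4984·3.0000 + 0.5016·20.8687] = 11.7840
Node 0 (S = 60): V_0 = e^(−0.015)·[0.4984·1.4823 + 0.5016·11.7840] = 6.5502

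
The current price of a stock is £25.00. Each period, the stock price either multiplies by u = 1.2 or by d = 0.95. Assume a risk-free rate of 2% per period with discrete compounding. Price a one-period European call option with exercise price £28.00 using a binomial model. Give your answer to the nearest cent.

£0.55

Risk-neutral probability p = (1 + 0.02 − 0.95)/(1.2 − 0.95) = 0.0700/0.2500 = 0.2800
Terminal stock prices: S_u = 30, S_d = 23.75
Terminal payoffs (S − K): max(2, 0) = 2, max(-4.25, 0) = 0
Node 0 (S = 25): V_0 = 1/1.02·[0.2800·2.0000 + 0.7200·0.0000] = 0.5490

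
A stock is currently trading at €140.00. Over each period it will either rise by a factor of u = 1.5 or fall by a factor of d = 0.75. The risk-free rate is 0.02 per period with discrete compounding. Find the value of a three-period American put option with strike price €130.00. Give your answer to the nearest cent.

Risk-neutral probability p = (1 + 0.02 − 0.75)/(1.5 − 0.75) = 0.2700/0.7500 = 0.3600
Terminal stock prices: S_uuu = 472.5, S_uud = 236.2, S_udd = 118.1, S_ddd = 59.06
Terminal payoffs (K − S): max(-342.5, 0) = 0, max(-106.2, 0) = 0, max(11.88, 0) = 11.88, max(70.94, 0) = 70.94
Node uu (S = 315): continuation = 1/1.02·[0.3600·0.0000 + 0.6400·0.0000] = 0.0000; exercise value = 0.0000 ≤ continuation, so V_uu = 0.0000
Node ud (S = 157.5): continuation = 1/1.02·[0.3600·0.0000 + 0.6400·11.8750] = 7.4510; exercise value = 0.0000 ≤ continuation, so V_ud = 7.4510
Node dd (S = 78.75): continuation = 1/1.02·[0.3600·11.8750 + 0.6400·70.9375] = 48.7010; exercise value = 51.2500 > continuation, so V_dd = 51.2500 (exercise)
Node u (S = 210): continuation = 1/1.02·[0.3600·0.0000 + 0.6400·7.4510] = 4.6751; exercise value = 0.0000 ≤ continuation, so V_u = 4.6751
Node d (S = 105): continuation = 1/1.02·[0.3600·7.4510 + 0.6400·51.2500] = 34.7866; exercise value = 25.0000 ≤ continuation, so V_d = 34.7866
Node 0 (S = 140): continuation = 1/1.02·[0.3600·4.6751 + 0.6400·34.7866] = 23.4769; exercise value = 0.0000 ≤ continuation, so V_0 = 23.4769

€23.48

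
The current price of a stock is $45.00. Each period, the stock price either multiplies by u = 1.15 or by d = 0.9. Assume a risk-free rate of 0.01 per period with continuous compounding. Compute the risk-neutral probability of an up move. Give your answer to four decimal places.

p = 0.4402

Risk-neutral probability p = (e^0.01 − 0.9)/(1.15 − 0.9) = 0.1101/0.2500 = 0.4402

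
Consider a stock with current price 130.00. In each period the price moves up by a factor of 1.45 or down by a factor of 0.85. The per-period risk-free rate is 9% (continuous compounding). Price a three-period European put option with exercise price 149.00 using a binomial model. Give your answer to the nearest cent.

Risk-neutral probability p = (e^0.09 − 0.85)/(1.45 − 0.85) = 0.2442/0.6000 = 0.4070
Terminal stock prices: S_uuu = 396.3, S_uud = 232.3, S_udd = 136.2, S_ddd = 79.84
Terminal payoffs (K − S): max(-247.3, 0) = 0, max(-83.33, 0) = 0, max(12.81, 0) = 12.81, max(69.16, 0) = 69.16
Node uu (S = 273.3): V_uu = e^(−0.09)·[0.4070·0.0000 + 0.5930·0.0000] = 0.0000
Node ud (S = 160.2): V_ud = e^(−0.09)·[0.4070·0.0000 + 0.5930·12.8088] = 6.9423
Node dd (S = 93.92): V_dd = e^(−0.09)·[0.4070·12.8088 + 0.5930·69.1638] = 42.2507
Node u (S = 188.5): V_u = e^(−0.09)·[0.4070·0.0000 + 0.5930·6.9423] = 3.7628
Node d (S = 110.5): V_d = e^(−0.09)·[0.4070·6.9423 + 0.5930·42.2507] = 25.4820
Node 0 (S = 130): V_0 = e^(−0.09)·[0.4070·3.7628 + 0.5930·25.4820] = 15.2107

15.21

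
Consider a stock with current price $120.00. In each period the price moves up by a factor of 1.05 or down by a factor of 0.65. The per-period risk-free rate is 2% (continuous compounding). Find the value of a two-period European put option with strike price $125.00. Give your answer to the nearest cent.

Risk-neutral probability p = (e^0.02 − 0.65)/(1.05 − 0.65) = 0.3702/0.4000 = 0.9255
Terminal stock prices: S_uu = 132.3, S_ud = 81.9, S_dd = 50.7
Terminal payoffs (K − S): max(-7.3, 0) = 0, max(43.1, 0) = 43.1, max(74.3, 0) = 74.3
Node u (S = 126): V_u = e^(−0.02)·[0.9255·0.0000 + 0.0745·43.1000] = 3.1472
Node d (S = 78): V_d = e^(−0.02)·[0.9255·43.1000 + 0.0745·74.3000] = 44.5248
Node 0 (S = 120): V_0 = e^(−0.02)·[0.9255·3.1472 + 0.0745·44.5248] = 6.1064

$6.11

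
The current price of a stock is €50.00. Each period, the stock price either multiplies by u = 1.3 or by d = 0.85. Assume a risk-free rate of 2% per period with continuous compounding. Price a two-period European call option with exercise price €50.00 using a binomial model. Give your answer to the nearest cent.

€7.11

Risk-neutral probability p = (e^0.02 − 0.85)/(1.3 − 0.85) = 0.1702/0.4500 = 0.3782
Terminal stock prices: S_uu = 84.5, S_ud = 55.25, S_dd = 36.12
Terminal payoffs (S − K): max(34.5, 0) = 34.5, max(5.25, 0) = 5.25, max(-13.88, 0) = 0
Node u (S = 65): V_u = e^(−0.02)·[0.3782·34.5000 + 0.6218·5.2500] = 15.9901
Node d (S = 42.5): V_d = e^(−0.02)·[0.3782·5.2500 + 0.6218·0.0000] = 1.9464
Node 0 (S = 50): V_0 = e^(−0.02)·[0.3782·15.9901 + 0.6218·1.9464] = 7.1143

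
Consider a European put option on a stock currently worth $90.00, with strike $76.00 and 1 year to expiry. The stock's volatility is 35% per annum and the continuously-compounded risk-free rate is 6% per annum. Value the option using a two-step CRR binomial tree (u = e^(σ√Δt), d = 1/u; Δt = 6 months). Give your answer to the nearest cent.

$4.99

CRR parameters: u = e^(σ√Δt) = e^(0.35·√0.5) = 1.2808, d = 1/u = 0.7808
Per-period rate: rΔt = 0.06·0.5 = 0.03, so R = e^0.03 = 1.0305
Risk-neutral probability p = (e^0.03 − 0.7808)/(1.2808 − 0.7808) = 0.2497/0.5000 = 0.4993
Terminal stock prices: S_uu = 147.6, S_ud = 90, S_dd = 54.86
Terminal payoffs (K − S): max(-71.64, 0) = 0, max(-14, 0) = 0, max(21.14, 0) = 21.14
Node u (S = 115.3): V_u = e^(−0.03)·[0.4993·0.0000 + 0.5007·0.0000] = 0.0000
Node d (S = 70.27): V_d = e^(−0.03)·[0.4993·0.0000 + 0.5007·21.1372] = 10.2697
Node 0 (S = 90): V_0 = e^(−0.03)·[0.4993·0.0000 + 0.5007·10.2697] = 4.9896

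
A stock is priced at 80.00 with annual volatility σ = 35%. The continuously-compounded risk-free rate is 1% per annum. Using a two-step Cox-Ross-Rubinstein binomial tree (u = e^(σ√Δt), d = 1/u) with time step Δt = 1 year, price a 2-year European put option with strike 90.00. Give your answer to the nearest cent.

20.95

CRR parameters: u = e^(σ√Δt) = e^(0.35·√1) = 1.4191, d = 1/u = 0.7047
Per-period rate: rΔt = 0.01·1 = 0.01, so R = e^0.01 = 1.0101
Risk-neutral probability p = (e^0.01 − 0.7047)/(1.4191 − 0.7047) = 0.3054/0.7144 = 0.4275
Terminal stock prices: S_uu = 161.1, S_ud = 80, S_dd = 39.73
Terminal payoffs (K − S): max(-71.1, 0) = 0, max(10, 0) = 10, max(50.27, 0) = 50.27
Node u (S = 113.5): V_u = e^(−0.01)·[0.4275·0.0000 + 0.5725·10.0000] = 5.6685
Node d (S = 56.38): V_d = e^(−0.01)·[0.4275·10.0000 + 0.5725·50.2732] = 32.7294
Node 0 (S = 80): V_0 = e^(−0.01)·[0.4275·5.6685 + 0.5725·32.7294] = 20.9517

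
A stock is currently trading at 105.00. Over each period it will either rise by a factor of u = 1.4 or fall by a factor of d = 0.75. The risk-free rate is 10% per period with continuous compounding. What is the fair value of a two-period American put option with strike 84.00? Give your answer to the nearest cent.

4.20

Risk-neutral probability p = (e^0.1 − 0.75)/(1.4 − 0.75) = 0.3552/0.6500 = 0.5464
Terminal stock prices: S_uu = 205.8, S_ud = 110.2, S_dd = 59.06
Terminal payoffs (K − S): max(-121.8, 0) = 0, max(-26.25, 0) = 0, max(24.94, 0) = 24.94
Node u (S = 147): continuation = e^(−0.1)·[0.5464·0.0000 + 0.4536·0.0000] = 0.0000; exercise value = 0.0000 ≤ continuation, so V_u = 0.0000
Node d (S = 78.75): continuation = e^(−0.1)·[0.5464·0.0000 + 0.4536·24.9375] = 10.2348; exercise value = 5.2500 ≤ continuation, so V_d = 10.2348
Node 0 (S = 105): continuation = e^(−0.1)·[0.5464·0.0000 + 0.4536·10.2348] = 4.2006; exercise value = 0.0000 ≤ continuation, so V_0 = 4.2006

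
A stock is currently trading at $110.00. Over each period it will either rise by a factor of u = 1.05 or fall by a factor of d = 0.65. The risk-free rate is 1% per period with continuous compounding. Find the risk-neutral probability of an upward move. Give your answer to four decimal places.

Risk-neutral probability p = (e^0.01 − 0.65)/(1.05 − 0.65) = 0.3601/0.4000 = 0.9001

p = 0.9001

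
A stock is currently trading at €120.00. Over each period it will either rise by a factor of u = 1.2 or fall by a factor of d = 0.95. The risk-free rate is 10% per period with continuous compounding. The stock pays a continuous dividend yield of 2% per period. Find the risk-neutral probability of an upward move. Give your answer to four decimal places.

Per-period risk-free factor R = e^0.1 = 1.1052; dividend-adjusted growth = e^(0.1−0.02) = 1.0833.
Risk-neutral probability p = (1.0833 − 0.95)/(1.2 − 0.95) = 0.1333/0.2500 = 0.5331

p = 0.5331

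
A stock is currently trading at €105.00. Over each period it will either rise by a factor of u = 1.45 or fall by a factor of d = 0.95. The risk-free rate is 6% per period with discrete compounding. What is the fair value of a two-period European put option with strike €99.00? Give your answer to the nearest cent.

€2.29

Risk-neutral probability p = (1 + 0.06 − 0.95)/(1.45 − 0.95) = 0.1100/0.5000 = 0.2200
Terminal stock prices: S_uu = 220.8, S_ud = 144.6, S_dd = 94.76
Terminal payoffs (K − S): max(-121.8, 0) = 0, max(-45.64, 0) = 0, max(4.237, 0) = 4.237
Node u (S = 152.2): V_u = 1/1.06·[0.2200·0.0000 + 0.7800·0.0000] = 0.0000
Node d (S = 99.75): V_d = 1/1.06·[0.2200·0.0000 + 0.7800·4.2375] = 3.1182
Node 0 (S = 105): V_0 = 1/1.06·[0.2200·0.0000 + 0.7800·3.1182] = 2.2945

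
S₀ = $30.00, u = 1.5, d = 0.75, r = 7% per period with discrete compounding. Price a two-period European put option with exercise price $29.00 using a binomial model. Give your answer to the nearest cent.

$3.48

Risk-neutral probability p = (1 + 0.07 − 0.75)/(1.5 − 0.75) = 0.3200/0.7500 = 0.4267
Terminal stock prices: S_uu = 67.5, S_ud = 33.75, S_dd = 16.88
Terminal payoffs (K − S): max(-38.5, 0) = 0, max(-4.75, 0) = 0, max(12.12, 0) = 12.12
Node u (S = 45): V_u = 1/1.07·[0.4267·0.0000 + 0.5733·0.0000] = 0.0000
Node d (S = 22.5): V_d = 1/1.07·[0.4267·0.0000 + 0.5733·12.1250] = 6.4969
Node 0 (S = 30): V_0 = 1/1.07·[0.4267·0.0000 + 0.5733·6.4969] = 3.4812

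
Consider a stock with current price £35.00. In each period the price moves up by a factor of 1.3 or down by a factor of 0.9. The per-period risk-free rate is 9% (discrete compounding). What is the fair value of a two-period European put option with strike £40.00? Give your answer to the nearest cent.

£2.70

Risk-neutral probability p = (1 + 0.09 − 0.9)/(1.3 − 0.9) = 0.1900/0.4000 = 0.4750
Terminal stock prices: S_uu = 59.15, S_ud = 40.95, S_dd = 28.35
Terminal payoffs (K − S): max(-19.15, 0) = 0, max(-0.95, 0) = 0, max(11.65, 0) = 11.65
Node u (S = 45.5): V_u = 1/1.09·[0.4750·0.0000 + 0.5250·0.0000] = 0.0000
Node d (S = 31.5): V_d = 1/1.09·[0.4750·0.0000 + 0.5250·11.6500] = 5.6112
Node 0 (S = 35): V_0 = 1/1.09·[0.4750·0.0000 + 0.5250·5.6112] = 2.7027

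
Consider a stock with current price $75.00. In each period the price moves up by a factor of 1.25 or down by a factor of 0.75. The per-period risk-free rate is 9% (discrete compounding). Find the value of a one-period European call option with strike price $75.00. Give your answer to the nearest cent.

$11.70

Risk-neutral probability p = (1 + 0.09 − 0.75)/(1.25 − 0.75) = 0.3400/0.5000 = 0.6800
Terminal stock prices: S_u = 93.75, S_d = 56.25
Terminal payoffs (S − K): max(18.75, 0) = 18.75, max(-18.75, 0) = 0
Node 0 (S = 75): V_0 = 1/1.09·[0.6800·18.7500 + 0.3200·0.0000] = 11.6972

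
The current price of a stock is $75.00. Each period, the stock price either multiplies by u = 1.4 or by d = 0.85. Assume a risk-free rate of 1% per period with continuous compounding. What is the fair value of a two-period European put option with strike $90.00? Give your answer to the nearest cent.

Risk-neutral probability p = (e^0.01 − 0.85)/(1.4 − 0.85) = 0.1601/0.5500 = 0.2910
Terminal stock prices: S_uu = 147, S_ud = 89.25, S_dd = 54.19
Terminal payoffs (K − S): max(-57, 0) = 0, max(0.75, 0) = 0.75, max(35.81, 0) = 35.81
Node u (S = 105): V_u = e^(−0.01)·[0.2910·0.0000 + 0.7090·0.7500] = 0.5265
Node d (S = 63.75): V_d = e^(−0.01)·[0.2910·0.7500 + 0.7090·35.8125] = 25.3545
Node 0 (S = 75): V_0 = e^(−0.01)·[0.2910·0.5265 + 0.7090·25.3545] = 17.9491

$17.95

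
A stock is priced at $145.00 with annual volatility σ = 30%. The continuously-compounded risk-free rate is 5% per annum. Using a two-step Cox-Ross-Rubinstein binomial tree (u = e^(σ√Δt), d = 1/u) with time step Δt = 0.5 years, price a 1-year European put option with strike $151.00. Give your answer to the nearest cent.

CRR parameters: u = e^(σ√Δt) = e^(0.3·√0.5) = 1.2363, d = 1/u = 0.8089
Per-period rate: rΔt = 0.05·0.5 = 0.025, so R = e^0.025 = 1.0253
Risk-neutral probability p = (e^0.025 − 0.8089)/(1.2363 − 0.8089) = 0.2165/0.4275 = 0.5064
Terminal stock prices: S_uu = 221.6, S_ud = 145, S_dd = 94.87
Terminal payoffs (K − S): max(-70.63, 0) = 0, max(6, 0) = 6, max(56.13, 0) = 56.13
Node u (S = 179.3): V_u = e^(−0.025)·[0.5064·0.0000 + 0.4936·6.0000] = 2.8885
Node d (S = 117.3): V_d = e^(−0.025)·[0.5064·6.0000 + 0.4936·56.1336] = 29.9874
Node 0 (S = 145): V_0 = e^(−0.025)·[0.5064·2.8885 + 0.4936·29.9874] = 15.8633

$15.86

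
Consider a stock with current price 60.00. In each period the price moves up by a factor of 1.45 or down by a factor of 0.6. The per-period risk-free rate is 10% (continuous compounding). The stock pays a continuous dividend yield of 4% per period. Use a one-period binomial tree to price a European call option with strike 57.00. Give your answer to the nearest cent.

Per-period risk-free factor R = e^0.1 = 1.1052; dividend-adjusted growth = e^(0.1−0.04) = 1.0618.
Risk-neutral probability p = (1.0618 − 0.6)/(1.45 − 0.6) = 0.4618/0.8500 = 0.5433
Terminal stock prices: S_u = 87, S_d = 36
Terminal payoffs (S − K): max(30, 0) = 30, max(-21, 0) = 0
Node 0 (S = 60): V_0 = e^(−0.1)·[0.5433·30.0000 + 0.4567·0.0000] = 14.7490

14.75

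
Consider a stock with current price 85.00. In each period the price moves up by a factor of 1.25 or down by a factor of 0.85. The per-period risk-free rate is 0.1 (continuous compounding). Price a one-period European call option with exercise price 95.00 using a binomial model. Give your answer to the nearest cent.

Risk-neutral probability p = (e^0.1 − 0.85)/(1.25 − 0.85) = 0.2552/0.4000 = 0.6379
Terminal stock prices: S_u = 106.2, S_d = 72.25
Terminal payoffs (S − K): max(11.25, 0) = 11.25, max(-22.75, 0) = 0
Node 0 (S = 85): V_0 = e^(−0.1)·[0.6379·11.2500 + 0.3621·0.0000] = 6.4937

6.49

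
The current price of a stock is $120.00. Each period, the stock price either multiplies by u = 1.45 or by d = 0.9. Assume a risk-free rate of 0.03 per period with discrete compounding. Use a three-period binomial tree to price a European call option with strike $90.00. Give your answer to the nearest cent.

$38.66

Risk-neutral probability p = (1 + 0.03 − 0.9)/(1.45 − 0.9) = 0.1300/0.5500 = 0.2364
Terminal stock prices: S_uuu = 365.8, S_uud = 227.1, S_udd = 140.9, S_ddd = 87.48
Terminal payoffs (S − K): max(275.8, 0) = 275.8, max(137.1, 0) = 137.1, max(50.94, 0) = 50.94, max(-2.52, 0) = 0
Node uu (S = 252.3): V_uu = 1/1.03·[0.2364·275.8350 + 0.7636·137.0700] = 164.9214
Node ud (S = 156.6): V_ud = 1/1.03·[0.2364·137.0700 + 0.7636·50.9400] = 69.2214
Node dd (S = 97.2): V_dd = 1/1.03·[0.2364·50.9400 + 0.7636·0.0000] = 11.6897
Node u (S = 174): V_u = 1/1.03·[0.2364·164.9214 + 0.7636·69.2214] = 89.1664
Node d (S = 108): V_d = 1/1.03·[0.2364·69.2214 + 0.7636·11.6897] = 24.5515
Node 0 (S = 120): V_0 = 1/1.03·[0.2364·89.1664 + 0.7636·24.5515] = 38.6642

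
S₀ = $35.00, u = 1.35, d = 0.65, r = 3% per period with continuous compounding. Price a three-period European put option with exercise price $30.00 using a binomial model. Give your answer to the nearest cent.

$4.89

Risk-neutral probability p = (e^0.03 − 0.65)/(1.35 − 0.65) = 0.3805/0.7000 = 0.5435
Terminal stock prices: S_uuu = 86.11, S_uud = 41.46, S_udd = 19.96, S_ddd = 9.612
Terminal payoffs (K − S): max(-56.11, 0) = 0, max(-11.46, 0) = 0, max(10.04, 0) = 10.04, max(20.39, 0) = 20.39
Node uu (S = 63.79): V_uu = e^(−0.03)·[0.5435·0.0000 + 0.4565·0.0000] = 0.0000
Node ud (S = 30.71): V_ud = e^(−0.03)·[0.5435·0.0000 + 0.4565·10.0369] = 4.4464
Node dd (S = 14.79): V_dd = e^(−0.03)·[0.5435·10.0369 + 0.4565·20.3881] = 14.3259
Node u (S = 47.25): V_u = e^(−0.03)·[0.5435·0.0000 + 0.4565·4.4464] = 1.9697
Node d (S = 22.75): V_d = e^(−0.03)·[0.5435·4.4464 + 0.4565·14.3259] = 8.6916
Node 0 (S = 35): V_0 = e^(−0.03)·[0.5435·1.9697 + 0.4565·8.6916] = 4.8893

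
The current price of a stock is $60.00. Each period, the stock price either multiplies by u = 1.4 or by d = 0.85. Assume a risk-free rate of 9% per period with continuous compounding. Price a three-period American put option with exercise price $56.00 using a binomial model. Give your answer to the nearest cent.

$3.27

Risk-neutral probability p = (e^0.09 − 0.85)/(1.4 − 0.85) = 0.2442/0.5500 = 0.4440
Terminal stock prices: S_uuu = 164.6, S_uud = 99.96, S_udd = 60.69, S_ddd = 36.85
Terminal payoffs (K − S): max(-108.6, 0) = 0, max(-43.96, 0) = 0, max(-4.69, 0) = 0, max(19.15, 0) = 19.15
Node uu (S = 117.6): continuation = e^(−0.09)·[0.4440·0.0000 + 0.5560·0.0000] = 0.0000; exercise value = 0.0000 ≤ continuation, so V_uu = 0.0000
Node ud (S = 71.4): continuation = e^(−0.09)·[0.4440·0.0000 + 0.5560·0.0000] = 0.0000; exercise value = 0.0000 ≤ continuation, so V_ud = 0.0000
Node dd (S = 43.35): continuation = e^(−0.09)·[0.4440·0.0000 + 0.5560·19.1525] = 9.7331; exercise value = 12.6500 > continuation, so V_dd = 12.6500 (exercise)
Node u (S = 84): continuation = e^(−0.09)·[0.4440·0.0000 + 0.5560·0.0000] = 0.0000; exercise value = 0.0000 ≤ continuation, so V_u = 0.0000
Node d (S = 51): continuation = e^(−0.09)·[0.4440·0.0000 + 0.5560·12.6500] = 6.4286; exercise value = 5.0000 ≤ continuation, so V_d = 6.4286
Node 0 (S = 60): continuation = e^(−0.09)·[0.4440·0.0000 + 0.5560·6.4286] = 3.2669; exercise value = 0.0000 ≤ continuation, so V_0 = 3.2669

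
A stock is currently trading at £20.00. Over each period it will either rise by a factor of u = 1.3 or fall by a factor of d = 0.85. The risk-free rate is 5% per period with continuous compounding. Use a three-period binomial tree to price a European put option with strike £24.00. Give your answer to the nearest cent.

Risk-neutral probability p = (e^0.05 − 0.85)/(1.3 − 0.85) = 0.2013/0.4500 = 0.4473
Terminal stock prices: S_uuu = 43.94, S_uud = 28.73, S_udd = 18.78, S_ddd = 12.28
Terminal payoffs (K − S): max(-19.94, 0) = 0, max(-4.73, 0) = 0, max(5.215, 0) = 5.215, max(11.72, 0) = 11.72
Node uu (S = 33.8): V_uu = e^(−0.05)·[0.4473·0.0000 + 0.5527·0.0000] = 0.0000
Node ud (S = 22.1): V_ud = e^(−0.05)·[0.4473·0.0000 + 0.5527·5.2150] = 2.7419
Node dd (S = 14.45): V_dd = e^(−0.05)·[0.4473·5.2150 + 0.5527·11.7175] = 8.3795
Node u (S = 26): V_u = e^(−0.05)·[0.4473·0.0000 + 0.5527·2.7419] = 1.4416
Node d (S = 17): V_d = e^(−0.05)·[0.4473·2.7419 + 0.5527·8.3795] = 5.5723
Node 0 (S = 20): V_0 = e^(−0.05)·[0.4473·1.4416 + 0.5527·5.5723] = 3.5431

£3.54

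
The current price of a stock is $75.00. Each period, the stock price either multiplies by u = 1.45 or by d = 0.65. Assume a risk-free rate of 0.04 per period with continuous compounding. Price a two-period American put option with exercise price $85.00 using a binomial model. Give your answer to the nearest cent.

Risk-neutral probability p = (e^0.04 − 0.65)/(1.45 − 0.65) = 0.3908/0.8000 = 0.4885
Terminal stock prices: S_uu = 157.7, S_ud = 70.69, S_dd = 31.69
Terminal payoffs (K − S): max(-72.69, 0) = 0, max(14.31, 0) = 14.31, max(53.31, 0) = 53.31
Node u (S = 108.8): continuation = e^(−0.04)·[0.4885·0.0000 + 0.5115·14.3125] = 7.0336; exercise value = 0.0000 ≤ continuation, so V_u = 7.0336
Node d (S = 48.75): continuation = e^(−0.04)·[0.4885·14.3125 + 0.5115·53.3125] = 32.9171; exercise value = 36.2500 > continuation, so V_d = 36.2500 (exercise)
Node 0 (S = 75): continuation = e^(−0.04)·[0.4885·7.0336 + 0.5115·36.2500] = 21.1157; exercise value = 10.0000 ≤ continuation, so V_0 = 21.1157

$21.12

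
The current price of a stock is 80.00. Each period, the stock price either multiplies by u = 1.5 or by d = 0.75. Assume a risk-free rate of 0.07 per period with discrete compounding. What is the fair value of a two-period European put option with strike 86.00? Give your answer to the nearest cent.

11.77

Risk-neutral probability p = (1 + 0.07 − 0.75)/(1.5 − 0.75) = 0.3200/0.7500 = 0.4267
Terminal stock prices: S_uu = 180, S_ud = 90, S_dd = 45
Terminal payoffs (K − S): max(-94, 0) = 0, max(-4, 0) = 0, max(41, 0) = 41
Node u (S = 120): V_u = 1/1.07·[0.4267·0.0000 + 0.5733·0.0000] = 0.0000
Node d (S = 60): V_d = 1/1.07·[0.4267·0.0000 + 0.5733·41.0000] = 21.9688
Node 0 (S = 80): V_0 = 1/1.07·[0.4267·0.0000 + 0.5733·21.9688] = 11.7715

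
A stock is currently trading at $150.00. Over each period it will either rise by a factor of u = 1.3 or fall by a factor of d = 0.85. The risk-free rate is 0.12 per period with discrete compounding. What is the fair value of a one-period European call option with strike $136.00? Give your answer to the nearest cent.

$31.61

Risk-neutral probability p = (1 + 0.12 − 0.85)/(1.3 − 0.85) = 0.2700/0.4500 = 0.6000
Terminal stock prices: S_u = 195, S_d = 127.5
Terminal payoffs (S − K): max(59, 0) = 59, max(-8.5, 0) = 0
Node 0 (S = 150): V_0 = 1/1.12·[0.6000·59.0000 + 0.4000·0.0000] = 31.6071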